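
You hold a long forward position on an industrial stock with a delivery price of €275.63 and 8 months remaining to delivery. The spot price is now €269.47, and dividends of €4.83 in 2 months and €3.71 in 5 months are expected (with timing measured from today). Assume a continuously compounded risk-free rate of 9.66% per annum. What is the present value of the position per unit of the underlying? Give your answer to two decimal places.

€2.71

PV(remaining dividends) I = 4.83·e^(−0.0966·2/12) + 3.71·e^(−0.0966·5/12) = 8.3165
Current forward F = (S − I)·e^(rT) = (269.47 − 8.3165)·e^(0.0966·8/12) = 261.1535 × 1.066519 = 278.5252
Value (long) = (F − K)·e^(−rT) = (278.5252 − 275.63) × 0.937630 = 2.7146
Value = €2.71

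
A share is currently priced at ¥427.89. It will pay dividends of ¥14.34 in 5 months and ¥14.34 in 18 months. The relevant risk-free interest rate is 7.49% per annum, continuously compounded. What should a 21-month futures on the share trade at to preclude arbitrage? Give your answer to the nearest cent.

¥457.36

PV(dividends) I = 14.34·e^(−0.0749·5/12) + 14.34·e^(−0.0749·18/12)
I = 13.8994 + 12.8161 = 26.7155
F = (S − I)·e^(rT) = (427.89 − 26.7155) · e^(0.0749·21/12)
= 401.1745 · e^0.131075 = 401.1745 × 1.140053 = ¥457.36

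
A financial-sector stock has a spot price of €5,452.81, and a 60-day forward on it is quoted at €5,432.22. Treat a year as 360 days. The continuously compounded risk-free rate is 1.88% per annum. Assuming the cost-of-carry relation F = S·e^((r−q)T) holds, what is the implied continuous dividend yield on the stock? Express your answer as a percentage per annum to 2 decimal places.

From F = S·e^((r−q)T): (r − q) = ln(F/S)/T
ln(5432.22/5452.81) = ln(0.996224) = -0.003783
(r − q) = -0.003783 / (60/360) = -0.022698
q = r − ln(F/S)/T = 0.0188 + 0.022698 = 0.041498
q = 4.15%

4.15%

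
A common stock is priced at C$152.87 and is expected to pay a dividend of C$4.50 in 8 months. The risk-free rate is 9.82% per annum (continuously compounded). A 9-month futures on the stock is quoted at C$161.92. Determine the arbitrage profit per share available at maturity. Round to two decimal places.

PV(dividends) I = 4.50·e^(−0.0982·8/12) = 4.2148
Fair futures F* = (S − I)·e^(rT) = (152.87 − 4.2148)·e^0.073650 = 148.6552 × 1.076430 = 160.0169
Market C$161.92 > fair 160.0169: forward overpriced → cash-and-carry (borrow at r, buy the stock and collect the dividends, short the forward).
Profit at T = |F_mkt − F*| = |161.92 − 160.0169| = C$1.90 per share

C$1.90 per share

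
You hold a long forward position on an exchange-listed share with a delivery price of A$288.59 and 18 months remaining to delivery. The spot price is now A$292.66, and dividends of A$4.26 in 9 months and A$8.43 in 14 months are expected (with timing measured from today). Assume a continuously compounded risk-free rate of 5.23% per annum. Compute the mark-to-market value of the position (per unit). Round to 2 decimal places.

PV(remaining dividends) I = 4.26·e^(−0.0523·9/12) + 8.43·e^(−0.0523·14/12) = 12.0271
Current forward F = (S − I)·e^(rT) = (292.66 − 12.0271)·e^(0.0523·18/12) = 280.6329 × 1.081609 = 303.5351
Value (long) = (F − K)·e^(−rT) = (303.5351 − 288.59) × 0.924548 = 13.8175
Value = A$13.82

A$13.82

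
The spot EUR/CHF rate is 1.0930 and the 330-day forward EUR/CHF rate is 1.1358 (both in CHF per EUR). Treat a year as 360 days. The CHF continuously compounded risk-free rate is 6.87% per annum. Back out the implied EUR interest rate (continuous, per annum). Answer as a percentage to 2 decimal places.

F = S·e^((r_CHF − r_EUR)T) ⇒ r_EUR = r_CHF − ln(F/S)/T
ln(1.1358/1.0930) = 0.038411; /(330/360) = 0.041903
r_EUR = 0.0687 − 0.041903 = 0.026797
r_EUR = 2.68%

2.68%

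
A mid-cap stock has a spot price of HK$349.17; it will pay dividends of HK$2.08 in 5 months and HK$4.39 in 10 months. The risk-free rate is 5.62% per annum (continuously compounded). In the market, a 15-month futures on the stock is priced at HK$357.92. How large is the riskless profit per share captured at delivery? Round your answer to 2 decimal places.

HK$9.99 per share

PV(dividends) I = 2.08·e^(−0.0562·5/12) + 4.39·e^(−0.0562·10/12) = 6.2210
Fair futures F* = (S − I)·e^(rT) = (349.17 − 6.2210)·e^0.070250 = 342.9490 × 1.072776 = 367.9075
Market HK$357.92 < fair 367.9075: forward underpriced → reverse cash-and-carry (short the stock, invest proceeds at r, pay the dividends, go long the forward).
Profit at T = |F_mkt − F*| = |357.92 − 367.9075| = HK$9.99 per share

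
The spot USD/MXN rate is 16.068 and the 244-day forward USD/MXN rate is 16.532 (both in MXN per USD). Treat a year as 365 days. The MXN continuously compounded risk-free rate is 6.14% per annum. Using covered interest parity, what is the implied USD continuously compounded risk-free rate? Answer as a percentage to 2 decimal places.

F = S·e^((r_MXN − r_USD)T) ⇒ r_USD = r_MXN − ln(F/S)/T
ln(16.532/16.068) = 0.028468; /(244/365) = 0.042585
r_USD = 0.0614 − 0.042585 = 0.018815
r_USD = 1.88%

1.88%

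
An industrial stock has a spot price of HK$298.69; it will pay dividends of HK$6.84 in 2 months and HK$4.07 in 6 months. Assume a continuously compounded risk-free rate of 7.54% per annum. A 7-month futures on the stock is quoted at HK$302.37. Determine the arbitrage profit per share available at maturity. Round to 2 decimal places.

HK$1.40 per share

PV(dividends) I = 6.84·e^(−0.0754·2/12) + 4.07·e^(−0.0754·6/12) = 10.6740
Fair futures F* = (S − I)·e^(rT) = (298.69 − 10.6740)·e^0.043983 = 288.0160 × 1.044965 = 300.9666
Market HK$302.37 > fair 300.9666: forward overpriced → cash-and-carry (borrow at r, buy the stock and collect the dividends, short the forward).
Profit at T = |F_mkt − F*| = |302.37 − 300.9666| = HK$1.40 per share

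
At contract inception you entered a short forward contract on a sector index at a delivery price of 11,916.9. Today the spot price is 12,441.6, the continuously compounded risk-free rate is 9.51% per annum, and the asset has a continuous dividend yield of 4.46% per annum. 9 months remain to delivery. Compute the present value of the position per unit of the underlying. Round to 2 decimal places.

-935.78

Current fair forward for the remaining 9 months: F = S·e^((r − q)·T), (r − q) = 0.0951 − 0.0446 = 0.0505
F = 12441.6 · e^(0.0505 × 9/12) = 12441.6 × 1.03860140 = 12921.8632
Value of long forward = (F − K)·e^(−rT) = (12921.8632 − 11916.9) · e^(−0.0951·9/12)
= 1004.9632 × 0.93115922 = 935.78
Short position value = −(long value) = -935.78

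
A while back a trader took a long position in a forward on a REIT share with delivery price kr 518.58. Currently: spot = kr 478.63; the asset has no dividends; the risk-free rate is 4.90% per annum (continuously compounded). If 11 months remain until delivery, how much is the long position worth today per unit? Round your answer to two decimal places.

-kr 17.17

Current fair forward for the remaining 11 months: F = S·e^(r·T), r = 0.0490
F = 478.63 · e^(0.0490 × 11/12) = 478.63 × 1.045941 = 500.6187
Value of long forward = (F − K)·e^(−rT) = (500.6187 − 518.58) · e^(−0.0490·11/12)
= -17.9613 × 0.956077 = -17.17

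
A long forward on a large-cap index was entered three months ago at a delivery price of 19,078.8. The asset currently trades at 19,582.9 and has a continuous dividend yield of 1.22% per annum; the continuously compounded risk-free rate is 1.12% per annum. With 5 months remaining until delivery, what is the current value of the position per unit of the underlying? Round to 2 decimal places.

493.63

Current fair forward for the remaining 5 months: F = S·e^((r − q)·T), (r − q) = 0.0112 − 0.0122 = -0.0010
F = 19582.9 · e^(-0.0010 × 5/12) = 19582.9 × 0.99958342 = 19574.7422
Value of long forward = (F − K)·e^(−rT) = (19574.7422 − 19078.8) · e^(−0.0112·5/12)
= 495.9422 × 0.99534421 = 493.63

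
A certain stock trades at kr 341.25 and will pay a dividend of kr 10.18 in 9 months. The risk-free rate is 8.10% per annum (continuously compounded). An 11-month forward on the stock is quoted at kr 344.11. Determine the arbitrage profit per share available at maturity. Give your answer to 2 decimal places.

kr 13.12 per share

PV(dividends) I = 10.18·e^(−0.0810·9/12) = 9.5800
Fair forward F* = (S − I)·e^(rT) = (341.25 − 9.5800)·e^0.074250 = 331.6700 × 1.077076 = 357.2338
Market kr 344.11 < fair 357.2338: forward underpriced → reverse cash-and-carry (short the stock, invest proceeds at r, pay the dividends, go long the forward).
Profit at T = |F_mkt − F*| = |344.11 − 357.2338| = kr 13.12 per share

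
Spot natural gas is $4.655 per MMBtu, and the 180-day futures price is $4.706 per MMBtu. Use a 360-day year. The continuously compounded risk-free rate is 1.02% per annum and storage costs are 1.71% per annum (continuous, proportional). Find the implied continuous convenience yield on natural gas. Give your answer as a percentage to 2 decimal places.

F = S·e^((r+u−y)T) ⇒ (r+u−y) = ln(F/S)/T
ln(4.706/4.655) = 0.010896; /T ⇒ 0.021792
y = r + u − ln(F/S)/T = 0.0102 + 0.0171 − 0.021792 = 0.005508
y = 0.55%

0.55%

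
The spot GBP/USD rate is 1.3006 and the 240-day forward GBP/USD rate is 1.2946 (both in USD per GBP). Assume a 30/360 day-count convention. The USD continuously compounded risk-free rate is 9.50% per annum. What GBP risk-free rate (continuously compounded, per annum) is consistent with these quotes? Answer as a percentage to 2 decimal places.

F = S·e^((r_USD − r_GBP)T) ⇒ r_GBP = r_USD − ln(F/S)/T
ln(1.2946/1.3006) = -0.004624; /(240/360) = -0.006936
r_GBP = 0.0950 + 0.006936 = 0.101936
r_GBP = 10.19%

10.19%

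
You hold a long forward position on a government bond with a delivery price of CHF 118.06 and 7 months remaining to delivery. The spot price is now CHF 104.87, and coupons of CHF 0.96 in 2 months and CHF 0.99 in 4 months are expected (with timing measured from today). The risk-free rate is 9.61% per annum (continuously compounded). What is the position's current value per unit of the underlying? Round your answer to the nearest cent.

PV(remaining coupons) I = 0.96·e^(−0.0961·2/12) + 0.99·e^(−0.0961·4/12) = 1.9035
Current forward F = (S − I)·e^(rT) = (104.87 − 1.9035)·e^(0.0961·7/12) = 102.9665 × 1.057659 = 108.9034
Value (long) = (F − K)·e^(−rT) = (108.9034 − 118.06) × 0.945484 = -8.6574
Value = -CHF 8.66

-CHF 8.66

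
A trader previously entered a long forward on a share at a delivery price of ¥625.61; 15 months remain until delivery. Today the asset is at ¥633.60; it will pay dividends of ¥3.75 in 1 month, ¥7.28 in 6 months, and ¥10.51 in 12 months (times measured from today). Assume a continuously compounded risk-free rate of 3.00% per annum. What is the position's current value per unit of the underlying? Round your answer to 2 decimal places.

PV(remaining dividends) I = 3.75·e^(−0.0300·1/12) + 7.28·e^(−0.0300·6/12) + 10.51·e^(−0.0300·12/12) = 21.1116
Current forward F = (S − I)·e^(rT) = (633.60 − 21.1116)·e^(0.0300·15/12) = 612.4884 × 1.038212 = 635.8928
Value (long) = (F − K)·e^(−rT) = (635.8928 − 625.61) × 0.963194 = 9.9043
Value = ¥9.90

¥9.90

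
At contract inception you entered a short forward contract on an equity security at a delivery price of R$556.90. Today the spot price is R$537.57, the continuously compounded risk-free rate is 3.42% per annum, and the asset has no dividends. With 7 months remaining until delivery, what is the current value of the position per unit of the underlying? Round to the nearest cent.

R$8.33

Current fair forward for the remaining 7 months: F = S·e^(r·T), r = 0.0342
F = 537.57 · e^(0.0342 × 7/12) = 537.57 × 1.020150 = 548.4020
Value of long forward = (F − K)·e^(−rT) = (548.4020 − 556.90) · e^(−0.0342·7/12)
= -8.4980 × 0.980248 = -8.33
Short position value = −(long value) = R$8.33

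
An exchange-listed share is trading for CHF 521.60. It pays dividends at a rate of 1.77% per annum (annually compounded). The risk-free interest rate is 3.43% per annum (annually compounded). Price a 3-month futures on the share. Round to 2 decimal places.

CHF 523.71

F = S · (1+r)^T / (1+q)^T
= 521.60 × 1.008467 / 1.004396 = 521.60 × 1.004053
F = CHF 523.71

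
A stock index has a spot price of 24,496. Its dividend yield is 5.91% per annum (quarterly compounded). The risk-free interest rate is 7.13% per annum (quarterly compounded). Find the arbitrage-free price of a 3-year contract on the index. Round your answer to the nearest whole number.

25,394

F = S · (1+r/4)^(4T) / (1+q/4)^(4T)
= 24496 × 1.236168 / 1.192442 = 24496 × 1.036669
F = 25,394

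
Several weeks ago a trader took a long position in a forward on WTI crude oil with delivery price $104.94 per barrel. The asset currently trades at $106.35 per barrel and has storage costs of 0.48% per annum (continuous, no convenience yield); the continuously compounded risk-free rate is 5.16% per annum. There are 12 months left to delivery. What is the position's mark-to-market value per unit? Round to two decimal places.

$7.20 per barrel

Current fair forward for the remaining 12 months: F = S·e^((r + u)·T), (r + u) = 0.0516 + 0.0048 = 0.0564
F = 106.35 · e^(0.0564 × 12/12) = 106.35 × 1.058021 = 112.5205
Value of long forward = (F − K)·e^(−rT) = (112.5205 − 104.94) · e^(−0.0516·12/12)
= 7.5805 × 0.949709 = 7.20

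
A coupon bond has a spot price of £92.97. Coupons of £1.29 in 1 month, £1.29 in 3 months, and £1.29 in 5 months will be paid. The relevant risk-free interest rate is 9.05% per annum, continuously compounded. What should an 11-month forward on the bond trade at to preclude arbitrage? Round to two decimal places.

PV(coupons) I = 1.29·e^(−0.0905·1/12) + 1.29·e^(−0.0905·3/12) + 1.29·e^(−0.0905·5/12)
I = 1.2803 + 1.2611 + 1.2423 = 3.7837
F = (S − I)·e^(rT) = (92.97 − 3.7837) · e^(0.0905·11/12)
= 89.1863 · e^0.082958 = 89.1863 × 1.086496 = £96.90

£96.90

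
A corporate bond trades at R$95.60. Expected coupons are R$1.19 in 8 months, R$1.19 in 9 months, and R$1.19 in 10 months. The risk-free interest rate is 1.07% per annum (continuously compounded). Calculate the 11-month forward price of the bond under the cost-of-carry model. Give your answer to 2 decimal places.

R$92.97

PV(coupons) I = 1.19·e^(−0.0107·8/12) + 1.19·e^(−0.0107·9/12) + 1.19·e^(−0.0107·10/12)
I = 1.1815 + 1.1805 + 1.1794 = 3.5414
F = (S − I)·e^(rT) = (95.60 − 3.5414) · e^(0.0107·11/12)
= 92.0586 · e^0.009808 = 92.0586 × 1.009856 = R$92.97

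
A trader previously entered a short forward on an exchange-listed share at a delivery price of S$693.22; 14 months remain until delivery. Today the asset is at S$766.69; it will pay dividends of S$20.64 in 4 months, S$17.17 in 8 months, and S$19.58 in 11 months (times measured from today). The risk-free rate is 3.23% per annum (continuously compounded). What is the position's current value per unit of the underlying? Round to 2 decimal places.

PV(remaining dividends) I = 20.64·e^(−0.0323·4/12) + 17.17·e^(−0.0323·8/12) + 19.58·e^(−0.0323·11/12) = 56.2320
Current forward F = (S − I)·e^(rT) = (766.69 − 56.2320)·e^(0.0323·14/12) = 710.4580 × 1.038402 = 737.7410
Value (long) = (F − K)·e^(−rT) = (737.7410 − 693.22) × 0.963018 = 42.8745
Short position value = −(long value) = -S$42.87

-S$42.87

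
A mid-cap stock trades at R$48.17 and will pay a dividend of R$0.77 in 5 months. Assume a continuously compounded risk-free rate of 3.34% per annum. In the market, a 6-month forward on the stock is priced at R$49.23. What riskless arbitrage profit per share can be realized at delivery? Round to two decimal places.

R$1.02 per share

PV(dividends) I = 0.77·e^(−0.0334·5/12) = 0.7594
Fair forward F* = (S − I)·e^(rT) = (48.17 − 0.7594)·e^0.016700 = 47.4106 × 1.016840 = 48.2090
Market R$49.23 > fair 48.2090: forward overpriced → cash-and-carry (borrow at r, buy the stock and collect the dividends, short the forward).
Profit at T = |F_mkt − F*| = |49.23 − 48.2090| = R$1.02 per share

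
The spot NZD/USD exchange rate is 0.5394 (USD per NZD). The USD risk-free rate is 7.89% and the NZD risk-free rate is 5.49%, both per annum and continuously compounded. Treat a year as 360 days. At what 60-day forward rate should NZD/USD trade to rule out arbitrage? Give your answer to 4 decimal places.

F = S·e^((r_USD − r_NZD)T) = 0.5394 · e^((0.0789 − 0.0549) × 60/360)
= 0.5394 · e^0.004000 = 0.5394 × 1.004008
F = 0.5416 USD per NZD

0.5416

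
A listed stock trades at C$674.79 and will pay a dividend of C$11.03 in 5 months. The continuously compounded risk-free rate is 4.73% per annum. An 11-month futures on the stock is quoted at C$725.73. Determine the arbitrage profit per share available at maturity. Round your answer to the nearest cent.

PV(dividends) I = 11.03·e^(−0.0473·5/12) = 10.8147
Fair futures F* = (S − I)·e^(rT) = (674.79 − 10.8147)·e^0.043358 = 663.9753 × 1.044312 = 693.3974
Market C$725.73 > fair 693.3974: forward overpriced → cash-and-carry (borrow at r, buy the stock and collect the dividends, short the forward).
Profit at T = |F_mkt − F*| = |725.73 − 693.3974| = C$32.33 per share

C$32.33 per share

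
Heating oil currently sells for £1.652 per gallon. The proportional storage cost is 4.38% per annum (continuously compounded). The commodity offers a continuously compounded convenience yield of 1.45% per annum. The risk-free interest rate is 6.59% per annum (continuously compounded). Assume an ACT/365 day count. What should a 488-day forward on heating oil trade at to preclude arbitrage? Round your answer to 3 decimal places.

Net carry = r + u − y = 0.0659 + 0.0438 − 0.0145 = 0.0952
F = S·e^((r+u−y)T) = 1.652 · e^(0.0952 × 488/365) = 1.652 · e^0.127281
= 1.652 × 1.135736 = £1.876 per gallon

£1.876 per gallon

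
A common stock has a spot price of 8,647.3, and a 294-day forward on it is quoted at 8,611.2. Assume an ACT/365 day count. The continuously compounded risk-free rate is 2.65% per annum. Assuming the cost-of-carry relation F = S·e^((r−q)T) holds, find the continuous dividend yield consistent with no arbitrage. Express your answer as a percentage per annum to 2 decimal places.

From F = S·e^((r−q)T): (r − q) = ln(F/S)/T
ln(8611.2/8647.3) = ln(0.995825) = -0.004184
(r − q) = -0.004184 / (294/365) = -0.005194
q = r − ln(F/S)/T = 0.0265 + 0.005194 = 0.031694
q = 3.17%

3.17%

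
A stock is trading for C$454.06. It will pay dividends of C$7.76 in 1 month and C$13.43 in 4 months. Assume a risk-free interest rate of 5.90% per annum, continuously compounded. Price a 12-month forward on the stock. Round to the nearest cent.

C$459.50

PV(dividends) I = 7.76·e^(−0.0590·1/12) + 13.43·e^(−0.0590·4/12)
I = 7.7219 + 13.1685 = 20.8904
F = (S − I)·e^(rT) = (454.06 − 20.8904) · e^(0.0590·12/12)
= 433.1696 · e^0.059000 = 433.1696 × 1.060775 = C$459.50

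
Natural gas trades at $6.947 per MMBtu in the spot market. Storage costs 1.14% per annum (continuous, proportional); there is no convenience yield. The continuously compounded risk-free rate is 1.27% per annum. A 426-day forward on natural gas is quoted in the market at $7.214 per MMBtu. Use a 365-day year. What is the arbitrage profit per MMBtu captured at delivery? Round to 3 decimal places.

$0.069 per MMBtu

Fair forward: F* = S·e^(carry·T), with carry = (r + u) = 0.0127 + 0.0114 = 0.0241
F* = 6.947 · e^(0.0241 × 426/365) = 6.947 · e^0.028128 = 6.947 × 1.028527 = $7.1452
Market $7.214 > fair $7.1452: forward overpriced → cash-and-carry (buy spot, short the forward).
At maturity, profit = |F_mkt − F*| = |7.214 − 7.1452| = $0.069 per MMBtu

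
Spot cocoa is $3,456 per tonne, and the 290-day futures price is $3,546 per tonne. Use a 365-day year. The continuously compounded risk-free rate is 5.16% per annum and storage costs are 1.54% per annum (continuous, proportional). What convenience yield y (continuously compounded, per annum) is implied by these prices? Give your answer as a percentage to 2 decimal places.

3.46%

F = S·e^((r+u−y)T) ⇒ (r+u−y) = ln(F/S)/T
ln(3546/3456) = 0.025708; /T ⇒ 0.032357
y = r + u − ln(F/S)/T = 0.0516 + 0.0154 − 0.032357 = 0.034643
y = 3.46%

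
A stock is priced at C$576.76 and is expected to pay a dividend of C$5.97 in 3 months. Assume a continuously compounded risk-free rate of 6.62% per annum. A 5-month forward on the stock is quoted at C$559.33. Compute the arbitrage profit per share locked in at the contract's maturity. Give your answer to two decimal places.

PV(dividends) I = 5.97·e^(−0.0662·3/12) = 5.8720
Fair forward F* = (S − I)·e^(rT) = (576.76 − 5.8720)·e^0.027583 = 570.8880 × 1.027967 = 586.8540
Market C$559.33 < fair 586.8540: forward underpriced → reverse cash-and-carry (short the stock, invest proceeds at r, pay the dividends, go long the forward).
Profit at T = |F_mkt − F*| = |559.33 − 586.8540| = C$27.52 per share

C$27.52 per share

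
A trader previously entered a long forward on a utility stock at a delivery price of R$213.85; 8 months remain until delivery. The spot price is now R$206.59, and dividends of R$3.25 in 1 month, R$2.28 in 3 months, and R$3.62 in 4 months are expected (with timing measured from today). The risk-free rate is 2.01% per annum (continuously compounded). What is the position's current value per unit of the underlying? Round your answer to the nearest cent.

-R$13.52

PV(remaining dividends) I = 3.25·e^(−0.0201·1/12) + 2.28·e^(−0.0201·3/12) + 3.62·e^(−0.0201·4/12) = 9.1090
Current forward F = (S − I)·e^(rT) = (206.59 − 9.1090)·e^(0.0201·8/12) = 197.4810 × 1.013490 = 200.1450
Value (long) = (F − K)·e^(−rT) = (200.1450 − 213.85) × 0.986689 = -13.5226
Value = -R$13.52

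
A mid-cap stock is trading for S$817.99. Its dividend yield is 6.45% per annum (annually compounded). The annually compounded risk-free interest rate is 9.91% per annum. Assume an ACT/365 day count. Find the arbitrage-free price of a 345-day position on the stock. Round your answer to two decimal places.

F = S · (1+r)^T / (1+q)^T
= 817.99 × 1.093424 / 1.060860 = 817.99 × 1.030696
F = S$843.10

S$843.10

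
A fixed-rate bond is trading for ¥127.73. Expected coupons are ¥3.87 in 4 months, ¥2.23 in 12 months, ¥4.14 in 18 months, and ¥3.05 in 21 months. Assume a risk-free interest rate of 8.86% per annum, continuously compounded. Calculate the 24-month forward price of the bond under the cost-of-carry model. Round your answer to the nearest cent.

PV(coupons) I = 3.87·e^(−0.0886·4/12) + 2.23·e^(−0.0886·12/12) + 4.14·e^(−0.0886·18/12) + 3.05·e^(−0.0886·21/12)
I = 3.7574 + 2.0409 + 3.6248 + 2.6119 = 12.0350
F = (S − I)·e^(rT) = (127.73 − 12.0350) · e^(0.0886·24/12)
= 115.6950 · e^0.177200 = 115.6950 × 1.193870 = ¥138.12

¥138.12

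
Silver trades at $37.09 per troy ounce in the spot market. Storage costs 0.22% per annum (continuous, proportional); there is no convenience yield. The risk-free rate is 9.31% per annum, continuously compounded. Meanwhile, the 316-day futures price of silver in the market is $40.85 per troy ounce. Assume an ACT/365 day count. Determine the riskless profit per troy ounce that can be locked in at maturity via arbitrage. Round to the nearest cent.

$0.57 per troy ounce

Fair futures: F* = S·e^(carry·T), with carry = (r + u) = 0.0931 + 0.0022 = 0.0953
F* = 37.09 · e^(0.0953 × 316/365) = 37.09 · e^0.082506 = 37.09 × 1.086005 = $40.2799
Market $40.85 > fair $40.2799: forward overpriced → cash-and-carry (buy spot, short the forward).
At maturity, profit = |F_mkt − F*| = |40.85 − 40.2799| = $0.57 per troy ounce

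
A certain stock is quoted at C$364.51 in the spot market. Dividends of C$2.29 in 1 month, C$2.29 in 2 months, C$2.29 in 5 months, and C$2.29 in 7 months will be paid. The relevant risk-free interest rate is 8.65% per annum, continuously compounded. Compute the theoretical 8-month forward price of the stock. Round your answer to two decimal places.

C$376.70

PV(dividends) I = 2.29·e^(−0.0865·1/12) + 2.29·e^(−0.0865·2/12) + 2.29·e^(−0.0865·5/12) + 2.29·e^(−0.0865·7/12)
I = 2.2736 + 2.2572 + 2.2089 + 2.1773 = 8.9170
F = (S − I)·e^(rT) = (364.51 − 8.9170) · e^(0.0865·8/12)
= 355.5930 · e^0.057667 = 355.5930 × 1.059362 = C$376.70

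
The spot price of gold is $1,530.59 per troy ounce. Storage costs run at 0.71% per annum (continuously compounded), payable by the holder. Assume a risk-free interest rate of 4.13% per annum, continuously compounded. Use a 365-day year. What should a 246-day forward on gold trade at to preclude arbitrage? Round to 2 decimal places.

Net carry = r + u − y = 0.0413 + 0.0071 − 0.0000 = 0.0484
F = S·e^((r+u−y)T) = 1530.59 · e^(0.0484 × 246/365) = 1530.59 · e^0.03262027
= 1530.59 × 1.03315814 = $1,581.34 per troy ounce

$1,581.34 per troy ounce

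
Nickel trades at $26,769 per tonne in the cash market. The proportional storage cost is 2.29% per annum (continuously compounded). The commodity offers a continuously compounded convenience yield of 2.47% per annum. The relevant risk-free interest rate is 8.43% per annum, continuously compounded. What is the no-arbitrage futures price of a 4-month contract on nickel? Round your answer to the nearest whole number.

Net carry = r + u − y = 0.0843 + 0.0229 − 0.0247 = 0.0825
F = S·e^((r+u−y)T) = 26769 · e^(0.0825 × 4/12) = 26769 · e^0.027500
= 26769 × 1.027882 = $27,515 per tonne

$27,515 per tonne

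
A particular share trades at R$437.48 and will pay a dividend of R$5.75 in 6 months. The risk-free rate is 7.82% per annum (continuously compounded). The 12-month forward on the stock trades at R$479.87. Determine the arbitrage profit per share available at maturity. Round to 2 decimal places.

R$12.79 per share

PV(dividends) I = 5.75·e^(−0.0782·6/12) = 5.5295
Fair forward F* = (S − I)·e^(rT) = (437.48 − 5.5295)·e^0.078200 = 431.9505 × 1.081339 = 467.0849
Market R$479.87 > fair 467.0849: forward overpriced → cash-and-carry (borrow at r, buy the stock and collect the dividends, short the forward).
Profit at T = |F_mkt − F*| = |479.87 − 467.0849| = R$12.79 per share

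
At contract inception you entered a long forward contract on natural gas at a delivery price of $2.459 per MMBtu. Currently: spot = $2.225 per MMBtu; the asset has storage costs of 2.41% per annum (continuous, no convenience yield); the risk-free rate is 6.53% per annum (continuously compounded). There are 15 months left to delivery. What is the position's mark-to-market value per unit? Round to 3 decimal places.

Current fair forward for the remaining 15 months: F = S·e^((r + u)·T), (r + u) = 0.0653 + 0.0241 = 0.0894
F = 2.225 · e^(0.0894 × 15/12) = 2.225 × 1.118233 = 2.4881
Value of long forward = (F − K)·e^(−rT) = (2.4881 − 2.459) · e^(−0.0653·15/12)
= 0.0291 × 0.921618 = 0.027

$0.027 per MMBtu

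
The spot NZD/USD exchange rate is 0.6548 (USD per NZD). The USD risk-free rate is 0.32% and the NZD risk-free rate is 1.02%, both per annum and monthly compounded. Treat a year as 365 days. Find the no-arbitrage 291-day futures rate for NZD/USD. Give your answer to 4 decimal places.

0.6512

By covered interest parity, F = S · (1+r_USD/12)^(12T) / (1+r_NZD/12)^(12T)
= 0.6548 × 1.002554 / 1.008162 = 0.6548 × 0.994437
F = 0.6512 USD per NZD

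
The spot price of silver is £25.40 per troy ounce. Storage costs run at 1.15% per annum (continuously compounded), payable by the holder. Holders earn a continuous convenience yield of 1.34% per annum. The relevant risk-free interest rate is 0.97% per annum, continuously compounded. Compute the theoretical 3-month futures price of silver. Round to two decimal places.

£25.45 per troy ounce

Net carry = r + u − y = 0.0097 + 0.0115 − 0.0134 = 0.0078
F = S·e^((r+u−y)T) = 25.40 · e^(0.0078 × 3/12) = 25.40 · e^0.001950
= 25.40 × 1.001952 = £25.45 per troy ounce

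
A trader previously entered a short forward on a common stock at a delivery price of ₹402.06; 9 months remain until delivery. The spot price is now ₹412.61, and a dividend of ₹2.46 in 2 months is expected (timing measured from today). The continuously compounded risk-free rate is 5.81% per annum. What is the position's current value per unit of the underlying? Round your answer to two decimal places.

-₹25.26

PV(remaining dividends) I = 2.46·e^(−0.0581·2/12) = 2.4363
Current forward F = (S − I)·e^(rT) = (412.61 − 2.4363)·e^(0.0581·9/12) = 410.1737 × 1.044538 = 428.4420
Value (long) = (F − K)·e^(−rT) = (428.4420 − 402.06) × 0.957361 = 25.2571
Short position value = −(long value) = -₹25.26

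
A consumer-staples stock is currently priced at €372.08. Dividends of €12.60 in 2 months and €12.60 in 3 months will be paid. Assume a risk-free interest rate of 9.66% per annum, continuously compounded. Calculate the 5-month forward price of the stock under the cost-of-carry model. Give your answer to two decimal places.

€361.65

PV(dividends) I = 12.60·e^(−0.0966·2/12) + 12.60·e^(−0.0966·3/12)
I = 12.3988 + 12.2994 = 24.6982
F = (S − I)·e^(rT) = (372.08 − 24.6982) · e^(0.0966·5/12)
= 347.3818 · e^0.040250 = 347.3818 × 1.041071 = €361.65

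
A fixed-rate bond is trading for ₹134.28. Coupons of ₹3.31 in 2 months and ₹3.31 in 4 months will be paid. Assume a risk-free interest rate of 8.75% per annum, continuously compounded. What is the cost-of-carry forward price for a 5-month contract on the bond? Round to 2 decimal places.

₹132.55

PV(coupons) I = 3.31·e^(−0.0875·2/12) + 3.31·e^(−0.0875·4/12)
I = 3.2621 + 3.2149 = 6.4770
F = (S − I)·e^(rT) = (134.28 − 6.4770) · e^(0.0875·5/12)
= 127.8030 · e^0.036458 = 127.8030 × 1.037131 = ₹132.55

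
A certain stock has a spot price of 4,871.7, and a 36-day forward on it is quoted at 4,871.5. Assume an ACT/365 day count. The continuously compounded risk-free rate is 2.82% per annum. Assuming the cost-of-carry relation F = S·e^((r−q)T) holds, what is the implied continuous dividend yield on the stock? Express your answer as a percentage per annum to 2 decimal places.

From F = S·e^((r−q)T): (r − q) = ln(F/S)/T
ln(4871.5/4871.7) = ln(0.999959) = -0.000041
(r − q) = -0.000041 / (36/365) = -0.000416
q = r − ln(F/S)/T = 0.0282 + 0.000416 = 0.028616
q = 2.86%

2.86%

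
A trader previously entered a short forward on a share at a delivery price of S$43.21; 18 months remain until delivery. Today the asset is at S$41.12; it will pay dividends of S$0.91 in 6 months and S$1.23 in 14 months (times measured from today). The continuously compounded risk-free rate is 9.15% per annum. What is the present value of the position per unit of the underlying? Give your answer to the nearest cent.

-S$1.48

PV(remaining dividends) I = 0.91·e^(−0.0915·6/12) + 1.23·e^(−0.0915·14/12) = 1.9748
Current forward F = (S − I)·e^(rT) = (41.12 − 1.9748)·e^(0.0915·18/12) = 39.1452 × 1.147115 = 44.9040
Value (long) = (F − K)·e^(−rT) = (44.9040 − 43.21) × 0.871752 = 1.4767
Short position value = −(long value) = -S$1.48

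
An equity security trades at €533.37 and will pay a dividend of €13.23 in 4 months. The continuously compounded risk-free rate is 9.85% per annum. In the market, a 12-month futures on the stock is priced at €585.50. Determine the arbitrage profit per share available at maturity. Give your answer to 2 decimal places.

PV(dividends) I = 13.23·e^(−0.0985·4/12) = 12.8027
Fair futures F* = (S − I)·e^(rT) = (533.37 − 12.8027)·e^0.098500 = 520.5673 × 1.103514 = 574.4533
Market €585.50 > fair 574.4533: forward overpriced → cash-and-carry (borrow at r, buy the stock and collect the dividends, short the forward).
Profit at T = |F_mkt − F*| = |585.50 − 574.4533| = €11.05 per share

€11.05 per share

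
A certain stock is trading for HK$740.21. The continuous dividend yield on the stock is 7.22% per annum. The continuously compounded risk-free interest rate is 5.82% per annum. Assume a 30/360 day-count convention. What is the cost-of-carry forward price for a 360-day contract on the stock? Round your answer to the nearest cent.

HK$729.92

F = S·e^((r − q)T) = 740.21 · e^((0.0582 − 0.0722) × 360/360)
= 740.21 · e^-0.014000 = 740.21 × 0.986098
F = HK$729.92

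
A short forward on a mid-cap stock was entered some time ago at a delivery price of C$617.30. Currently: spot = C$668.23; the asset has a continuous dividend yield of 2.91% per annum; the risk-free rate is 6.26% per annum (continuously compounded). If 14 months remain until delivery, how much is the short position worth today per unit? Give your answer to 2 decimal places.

Current fair forward for the remaining 14 months: F = S·e^((r − q)·T), (r − q) = 0.0626 − 0.0291 = 0.0335
F = 668.23 · e^(0.0335 × 14/12) = 668.23 × 1.039857 = 694.8636
Value of long forward = (F − K)·e^(−rT) = (694.8636 − 617.30) · e^(−0.0626·14/12)
= 77.5636 × 0.929570 = 72.10
Short position value = −(long value) = -C$72.10

-C$72.10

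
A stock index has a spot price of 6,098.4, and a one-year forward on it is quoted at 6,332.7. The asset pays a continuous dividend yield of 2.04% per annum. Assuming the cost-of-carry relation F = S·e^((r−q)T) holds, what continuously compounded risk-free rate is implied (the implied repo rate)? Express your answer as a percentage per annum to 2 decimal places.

5.81%

From F = S·e^((r−q)T): (r − q) = ln(F/S)/T
ln(6332.7/6098.4) = ln(1.038420) = 0.037700
(r − q) = 0.037700 / (12/12) = 0.037700
r = ln(F/S)/T + q = 0.037700 + 0.0204 = 0.058100
r = 5.81%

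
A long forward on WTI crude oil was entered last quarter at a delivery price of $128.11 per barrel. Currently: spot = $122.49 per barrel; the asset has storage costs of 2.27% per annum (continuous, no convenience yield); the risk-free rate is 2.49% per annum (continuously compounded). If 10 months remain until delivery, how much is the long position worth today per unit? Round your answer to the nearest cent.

-$0.65 per barrel

Current fair forward for the remaining 10 months: F = S·e^((r + u)·T), (r + u) = 0.0249 + 0.0227 = 0.0476
F = 122.49 · e^(0.0476 × 10/12) = 122.49 × 1.040464 = 127.4464
Value of long forward = (F − K)·e^(−rT) = (127.4464 − 128.11) · e^(−0.0249·10/12)
= -0.6636 × 0.979464 = -0.65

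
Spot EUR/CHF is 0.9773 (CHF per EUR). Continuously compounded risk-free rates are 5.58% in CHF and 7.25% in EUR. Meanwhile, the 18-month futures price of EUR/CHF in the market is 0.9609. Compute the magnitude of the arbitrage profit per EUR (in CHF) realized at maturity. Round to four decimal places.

0.0078 per EUR (in CHF)

Fair futures: F* = S·e^(carry·T), with carry = (r_CHF − r_EUR) = 0.0558 − 0.0725 = -0.0167
F* = 0.9773 · e^(-0.0167 × 18/12) = 0.9773 · e^-0.025050 = 0.9773 × 0.975261 = 0.9531
Market 0.9609 > fair 0.9531: forward overpriced → cash-and-carry (buy spot, short the forward).
At maturity, profit = |F_mkt − F*| = |0.9609 − 0.9531| = 0.0078 per EUR (in CHF)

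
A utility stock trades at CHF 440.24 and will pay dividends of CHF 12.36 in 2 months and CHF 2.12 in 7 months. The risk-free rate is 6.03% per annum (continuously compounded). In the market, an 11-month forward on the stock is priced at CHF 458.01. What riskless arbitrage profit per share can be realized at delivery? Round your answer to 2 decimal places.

CHF 7.85 per share

PV(dividends) I = 12.36·e^(−0.0603·2/12) + 2.12·e^(−0.0603·7/12) = 14.2831
Fair forward F* = (S − I)·e^(rT) = (440.24 − 14.2831)·e^0.055275 = 425.9569 × 1.056831 = 450.1645
Market CHF 458.01 > fair 450.1645: forward overpriced → cash-and-carry (borrow at r, buy the stock and collect the dividends, short the forward).
Profit at T = |F_mkt − F*| = |458.01 − 450.1645| = CHF 7.85 per share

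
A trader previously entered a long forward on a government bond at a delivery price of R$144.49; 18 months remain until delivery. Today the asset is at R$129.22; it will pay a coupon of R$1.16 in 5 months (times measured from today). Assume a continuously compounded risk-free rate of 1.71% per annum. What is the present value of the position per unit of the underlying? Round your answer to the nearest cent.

PV(remaining coupons) I = 1.16·e^(−0.0171·5/12) = 1.1518
Current forward F = (S − I)·e^(rT) = (129.22 − 1.1518)·e^(0.0171·18/12) = 128.0682 × 1.025982 = 131.3957
Value (long) = (F − K)·e^(−rT) = (131.3957 − 144.49) × 0.974676 = -12.7627
Value = -R$12.76

-R$12.76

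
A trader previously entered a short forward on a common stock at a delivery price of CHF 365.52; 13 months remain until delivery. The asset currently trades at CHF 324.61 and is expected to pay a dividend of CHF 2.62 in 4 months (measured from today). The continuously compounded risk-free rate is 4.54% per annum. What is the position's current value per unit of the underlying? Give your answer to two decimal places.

PV(remaining dividends) I = 2.62·e^(−0.0454·4/12) = 2.5806
Current forward F = (S − I)·e^(rT) = (324.61 − 2.5806)·e^(0.0454·13/12) = 322.0294 × 1.050413 = 338.2639
Value (long) = (F − K)·e^(−rT) = (338.2639 − 365.52) × 0.952007 = -25.9480
Short position value = −(long value) = CHF 25.95

CHF 25.95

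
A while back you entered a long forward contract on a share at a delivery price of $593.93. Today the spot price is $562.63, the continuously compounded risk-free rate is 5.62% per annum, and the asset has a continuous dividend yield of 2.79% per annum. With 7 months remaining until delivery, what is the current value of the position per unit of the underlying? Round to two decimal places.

Current fair forward for the remaining 7 months: F = S·e^((r − q)·T), (r − q) = 0.0562 − 0.0279 = 0.0283
F = 562.63 · e^(0.0283 × 7/12) = 562.63 × 1.016645 = 571.9950
Value of long forward = (F − K)·e^(−rT) = (571.9950 − 593.93) · e^(−0.0562·7/12)
= -21.9350 × 0.967748 = -21.23

-$21.23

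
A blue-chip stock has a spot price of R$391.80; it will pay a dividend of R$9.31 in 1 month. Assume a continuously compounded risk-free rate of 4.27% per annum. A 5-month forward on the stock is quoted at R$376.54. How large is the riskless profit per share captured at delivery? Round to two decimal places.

PV(dividends) I = 9.31·e^(−0.0427·1/12) = 9.2769
Fair forward F* = (S − I)·e^(rT) = (391.80 − 9.2769)·e^0.017792 = 382.5231 × 1.017951 = 389.3898
Market R$376.54 < fair 389.3898: forward underpriced → reverse cash-and-carry (short the stock, invest proceeds at r, pay the dividends, go long the forward).
Profit at T = |F_mkt − F*| = |376.54 − 389.3898| = R$12.85 per share

R$12.85 per share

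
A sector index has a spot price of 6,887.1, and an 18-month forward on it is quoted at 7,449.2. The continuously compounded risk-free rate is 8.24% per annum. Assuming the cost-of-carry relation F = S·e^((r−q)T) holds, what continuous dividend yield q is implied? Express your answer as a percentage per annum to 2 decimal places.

3.01%

From F = S·e^((r−q)T): (r − q) = ln(F/S)/T
ln(7449.2/6887.1) = ln(1.081616) = 0.078456
(r − q) = 0.078456 / (18/12) = 0.052304
q = r − ln(F/S)/T = 0.0824 − 0.052304 = 0.030096
q = 3.01%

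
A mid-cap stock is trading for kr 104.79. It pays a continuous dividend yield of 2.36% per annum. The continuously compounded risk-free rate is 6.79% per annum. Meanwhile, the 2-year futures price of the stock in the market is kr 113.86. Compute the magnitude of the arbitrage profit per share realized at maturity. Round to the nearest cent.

kr 0.64 per share

Fair futures: F* = S·e^(carry·T), with carry = (r − q) = 0.0679 − 0.0236 = 0.0443
F* = 104.79 · e^(0.0443 × 2) = 104.79 · e^0.088600 = 104.79 × 1.092644 = kr 114.4982
Market kr 113.86 < fair kr 114.4982: forward underpriced → reverse cash-and-carry (short spot, go long the forward).
At maturity, profit = |F_mkt − F*| = |113.86 − 114.4982| = kr 0.64 per share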